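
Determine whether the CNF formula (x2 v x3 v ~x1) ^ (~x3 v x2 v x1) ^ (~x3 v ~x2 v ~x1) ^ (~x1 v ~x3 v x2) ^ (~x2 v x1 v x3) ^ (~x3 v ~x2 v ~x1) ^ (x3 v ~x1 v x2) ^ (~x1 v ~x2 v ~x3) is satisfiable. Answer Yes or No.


Check all 8 possible truth assignments.
Number of satisfying assignments found: 3.
The formula is satisfiable.

Yes


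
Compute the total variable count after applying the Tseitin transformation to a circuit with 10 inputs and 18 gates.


The Tseitin transformation introduces one auxiliary variable per gate.
Total variables = inputs + gates = 10 + 18 = 28.

28


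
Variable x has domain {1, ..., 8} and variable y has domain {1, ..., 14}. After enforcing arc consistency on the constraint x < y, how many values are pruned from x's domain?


For the constraint x < y, x needs a supporting value in y's domain.
x can be at most 13 (one less than y's maximum).
Valid x values from domain: 8 out of 8.
Pruned = 8 - 8 = 0.

0


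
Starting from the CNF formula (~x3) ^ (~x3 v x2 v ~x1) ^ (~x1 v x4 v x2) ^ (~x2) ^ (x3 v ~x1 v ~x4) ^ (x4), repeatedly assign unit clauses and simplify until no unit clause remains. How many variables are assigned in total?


Unit propagation repeatedly assigns the literal in any unit clause, then simplifies.
Assignments in order: x3 = F, x2 = F, x4 = T, x1 = F.
No further unit clauses remain.
Total variables assigned = 4.

4


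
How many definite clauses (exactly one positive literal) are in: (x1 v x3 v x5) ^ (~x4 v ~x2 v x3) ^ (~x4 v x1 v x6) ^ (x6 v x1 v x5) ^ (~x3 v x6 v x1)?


A definite clause has exactly one positive literal.
Clause 1: 3 positive -> not definite
Clause 2: 1 positive -> definite
Clause 3: 2 positive -> not definite
Clause 4: 3 positive -> not definite
Clause 5: 2 positive -> not definite
Definite clause count = 1.

1


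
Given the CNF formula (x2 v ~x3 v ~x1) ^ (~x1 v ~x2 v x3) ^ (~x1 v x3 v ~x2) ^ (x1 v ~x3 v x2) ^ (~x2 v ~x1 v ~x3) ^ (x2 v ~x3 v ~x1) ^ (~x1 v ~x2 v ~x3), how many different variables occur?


Identify each distinct variable in the formula.
Variables found: x1, x2, x3.
Total distinct variables = 3.

3


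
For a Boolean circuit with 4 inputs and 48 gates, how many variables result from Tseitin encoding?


The Tseitin transformation introduces one auxiliary variable per gate.
Total variables = inputs + gates = 4 + 48 = 52.

52


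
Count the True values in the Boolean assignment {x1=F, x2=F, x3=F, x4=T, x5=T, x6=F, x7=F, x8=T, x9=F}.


The weight is the number of variables assigned True.
True variables: x4, x5, x8.
Weight = 3.

3


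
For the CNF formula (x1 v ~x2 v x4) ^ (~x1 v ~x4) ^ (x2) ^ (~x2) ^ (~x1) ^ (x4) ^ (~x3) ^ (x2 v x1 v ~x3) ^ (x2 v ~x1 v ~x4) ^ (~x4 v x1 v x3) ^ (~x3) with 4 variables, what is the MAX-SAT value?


Enumerate all 16 truth assignments.
For each, count how many of the 11 clauses are satisfied.
The formula is not fully satisfiable, so the maximum is below 11.
Maximum simultaneously satisfiable clauses = 9.

9


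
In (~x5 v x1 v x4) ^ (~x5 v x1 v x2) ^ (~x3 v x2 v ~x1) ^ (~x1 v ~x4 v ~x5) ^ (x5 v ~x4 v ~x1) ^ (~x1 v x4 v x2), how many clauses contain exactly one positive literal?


A definite clause has exactly one positive literal.
Clause 1: 2 positive -> not definite
Clause 2: 2 positive -> not definite
Clause 3: 1 positive -> definite
Clause 4: 0 positive -> not definite
Clause 5: 1 positive -> definite
Clause 6: 2 positive -> not definite
Definite clause count = 2.

2


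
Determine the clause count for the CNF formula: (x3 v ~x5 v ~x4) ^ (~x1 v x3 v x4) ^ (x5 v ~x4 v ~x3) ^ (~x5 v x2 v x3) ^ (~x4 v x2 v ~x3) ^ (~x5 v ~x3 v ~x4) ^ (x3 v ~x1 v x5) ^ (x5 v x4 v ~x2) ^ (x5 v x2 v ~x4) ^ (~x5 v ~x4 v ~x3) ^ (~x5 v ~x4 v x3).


Each group enclosed in parentheses joined by ^ is one clause.
Counting the conjuncts: 11 clauses.

11


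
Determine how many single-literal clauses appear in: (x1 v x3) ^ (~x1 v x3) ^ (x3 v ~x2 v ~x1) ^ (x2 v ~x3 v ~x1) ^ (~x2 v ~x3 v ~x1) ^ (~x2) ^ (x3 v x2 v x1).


A unit clause contains exactly one literal.
Unit clauses found: (~x2).
Count = 1.

1


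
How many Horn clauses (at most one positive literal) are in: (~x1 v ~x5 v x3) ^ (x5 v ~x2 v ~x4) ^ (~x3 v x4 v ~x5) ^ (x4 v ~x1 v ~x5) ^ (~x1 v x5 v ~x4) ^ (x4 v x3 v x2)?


A Horn clause has at most one positive literal.
Clause 1: 1 positive lit(s) -> Horn
Clause 2: 1 positive lit(s) -> Horn
Clause 3: 1 positive lit(s) -> Horn
Clause 4: 1 positive lit(s) -> Horn
Clause 5: 1 positive lit(s) -> Horn
Clause 6: 3 positive lit(s) -> not Horn
Total Horn clauses = 5.

5


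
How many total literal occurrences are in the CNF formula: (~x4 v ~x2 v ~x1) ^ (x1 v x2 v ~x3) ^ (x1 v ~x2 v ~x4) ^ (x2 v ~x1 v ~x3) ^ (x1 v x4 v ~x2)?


Clause lengths: 3, 3, 3, 3, 3.
Sum = 3 + 3 + 3 + 3 + 3 = 15.

15


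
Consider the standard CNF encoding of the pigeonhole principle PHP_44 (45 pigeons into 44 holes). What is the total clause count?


The PHP encoding has two parts:
1) At-least-one-hole clauses: 45 (one per pigeon, each with 44 literals).
2) At-most-one-pigeon-per-hole clauses: 44 holes * C(45,2) = 44 * 990 = 43560.
Total clauses = 45 + 43560 = 43605.

43605


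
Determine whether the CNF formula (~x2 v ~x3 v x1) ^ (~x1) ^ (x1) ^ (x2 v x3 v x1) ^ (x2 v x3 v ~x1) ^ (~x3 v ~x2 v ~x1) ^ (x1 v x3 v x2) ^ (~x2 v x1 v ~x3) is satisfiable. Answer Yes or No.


Check all 8 possible truth assignments.
Number of satisfying assignments found: 0.
The formula is unsatisfiable.

No


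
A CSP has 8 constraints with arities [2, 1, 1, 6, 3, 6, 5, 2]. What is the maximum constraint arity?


The arities are: 2, 1, 1, 6, 3, 6, 5, 2.
Scan for the maximum value.
Maximum arity = 6.

6


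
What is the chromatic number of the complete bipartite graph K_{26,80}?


K_{26,80} is bipartite by definition: the two parts are independent sets, with every edge crossing between them.
Color all vertices in one part with color 1 and all vertices in the other part with color 2.
Since the graph has at least one edge, one color does not suffice.
Chromatic number = 2.

2


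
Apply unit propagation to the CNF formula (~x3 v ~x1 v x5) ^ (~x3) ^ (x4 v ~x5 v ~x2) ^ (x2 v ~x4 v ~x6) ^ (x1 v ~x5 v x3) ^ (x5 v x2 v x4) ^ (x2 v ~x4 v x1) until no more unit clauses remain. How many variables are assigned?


Unit propagation repeatedly assigns the literal in any unit clause, then simplifies.
Assignments in order: x3 = F.
No further unit clauses remain.
Total variables assigned = 1.

1


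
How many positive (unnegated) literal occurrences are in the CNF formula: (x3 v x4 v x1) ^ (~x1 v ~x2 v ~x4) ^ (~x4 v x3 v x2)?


Scan each clause for unnegated literals.
Clause 1: 3 positive; Clause 2: 0 positive; Clause 3: 2 positive.
Total positive literal occurrences = 5.

5


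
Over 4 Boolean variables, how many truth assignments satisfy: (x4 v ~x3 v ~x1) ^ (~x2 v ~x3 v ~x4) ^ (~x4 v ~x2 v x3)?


Enumerate all 16 truth assignments over 4 variables.
Test each against every clause.
Satisfying assignments found: 10.

10


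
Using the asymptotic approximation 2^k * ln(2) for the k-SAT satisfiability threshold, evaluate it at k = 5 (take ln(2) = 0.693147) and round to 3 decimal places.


Using the asymptotic formula: threshold ~ 2^k * ln(2).
2^5 = 32.
32 * 0.693147 = 22.181.

22.181


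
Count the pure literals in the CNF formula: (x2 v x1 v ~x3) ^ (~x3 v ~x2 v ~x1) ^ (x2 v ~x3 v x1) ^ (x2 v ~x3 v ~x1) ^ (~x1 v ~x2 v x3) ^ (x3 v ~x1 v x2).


A pure literal appears in only one polarity across all clauses.
No pure literals found.
Count = 0.

0


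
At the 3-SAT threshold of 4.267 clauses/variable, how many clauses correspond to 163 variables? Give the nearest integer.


The 3-SAT phase transition occurs at approximately 4.267 clauses per variable.
m = 4.267 * 163 = 695.521.
Rounded to nearest integer: 696.

696


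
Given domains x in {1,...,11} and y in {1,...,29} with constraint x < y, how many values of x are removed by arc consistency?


For the constraint x < y, x needs a supporting value in y's domain.
x can be at most 28 (one less than y's maximum).
Valid x values from domain: 11 out of 11.
Pruned = 11 - 11 = 0.

0


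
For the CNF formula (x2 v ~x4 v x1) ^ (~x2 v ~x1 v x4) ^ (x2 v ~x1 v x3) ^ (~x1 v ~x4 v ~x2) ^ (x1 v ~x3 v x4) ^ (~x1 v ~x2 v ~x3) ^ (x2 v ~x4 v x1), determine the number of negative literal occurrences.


Scan each clause for negated literals.
Clause 1: 1 negative; Clause 2: 2 negative; Clause 3: 1 negative; Clause 4: 3 negative; Clause 5: 1 negative; Clause 6: 3 negative; Clause 7: 1 negative.
Total negative literal occurrences = 12.

12


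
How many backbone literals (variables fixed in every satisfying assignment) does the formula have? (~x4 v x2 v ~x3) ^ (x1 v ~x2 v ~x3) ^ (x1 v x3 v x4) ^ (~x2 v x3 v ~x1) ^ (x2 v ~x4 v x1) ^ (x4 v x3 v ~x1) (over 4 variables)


Find all satisfying assignments: 6 model(s).
Check which variables have the same value in every model.
No variable is fixed across all models.
Backbone size = 0.

0


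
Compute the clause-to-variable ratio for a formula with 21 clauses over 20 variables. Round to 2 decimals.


Clause-to-variable ratio = clauses / variables.
21 / 20 = 1.05.

1.05


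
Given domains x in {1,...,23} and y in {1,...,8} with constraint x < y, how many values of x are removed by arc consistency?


For the constraint x < y, x needs a supporting value in y's domain.
x can be at most 7 (one less than y's maximum).
Valid x values from domain: 7 out of 23.
Pruned = 23 - 7 = 16.

16


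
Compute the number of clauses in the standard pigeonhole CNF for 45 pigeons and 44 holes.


The PHP encoding has two parts:
1) At-least-one-hole clauses: 45 (one per pigeon, each with 44 literals).
2) At-most-one-pigeon-per-hole clauses: 44 holes * C(45,2) = 44 * 990 = 43560.
Total clauses = 45 + 43560 = 43605.

43605


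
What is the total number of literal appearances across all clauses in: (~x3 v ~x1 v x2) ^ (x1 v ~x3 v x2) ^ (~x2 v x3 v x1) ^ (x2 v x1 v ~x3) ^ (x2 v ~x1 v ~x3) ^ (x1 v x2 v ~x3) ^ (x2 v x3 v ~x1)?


Clause lengths: 3, 3, 3, 3, 3, 3, 3.
Sum = 3 + 3 + 3 + 3 + 3 + 3 + 3 = 21.

21


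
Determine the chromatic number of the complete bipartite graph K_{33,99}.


K_{33,99} is bipartite by definition: the two parts are independent sets, with every edge crossing between them.
Color all vertices in one part with color 1 and all vertices in the other part with color 2.
Since the graph has at least one edge, one color does not suffice.
Chromatic number = 2.

2


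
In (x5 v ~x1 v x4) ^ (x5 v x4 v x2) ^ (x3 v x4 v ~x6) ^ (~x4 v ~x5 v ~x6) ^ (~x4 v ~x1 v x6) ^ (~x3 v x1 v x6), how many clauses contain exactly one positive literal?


A definite clause has exactly one positive literal.
Clause 1: 2 positive -> not definite
Clause 2: 3 positive -> not definite
Clause 3: 2 positive -> not definite
Clause 4: 0 positive -> not definite
Clause 5: 1 positive -> definite
Clause 6: 2 positive -> not definite
Definite clause count = 1.

1


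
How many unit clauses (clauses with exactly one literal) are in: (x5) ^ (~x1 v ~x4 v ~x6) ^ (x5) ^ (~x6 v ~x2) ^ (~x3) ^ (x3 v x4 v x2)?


A unit clause contains exactly one literal.
Unit clauses found: (x5), (x5), (~x3).
Count = 3.

3


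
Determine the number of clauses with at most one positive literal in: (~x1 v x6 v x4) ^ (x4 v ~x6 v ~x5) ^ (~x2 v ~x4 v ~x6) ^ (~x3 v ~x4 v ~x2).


A Horn clause has at most one positive literal.
Clause 1: 2 positive lit(s) -> not Horn
Clause 2: 1 positive lit(s) -> Horn
Clause 3: 0 positive lit(s) -> Horn
Clause 4: 0 positive lit(s) -> Horn
Total Horn clauses = 3.

3


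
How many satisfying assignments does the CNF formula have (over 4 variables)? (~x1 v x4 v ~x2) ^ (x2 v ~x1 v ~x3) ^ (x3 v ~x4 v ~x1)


Enumerate all 16 truth assignments over 4 variables.
Test each against every clause.
Satisfying assignments found: 10.

10


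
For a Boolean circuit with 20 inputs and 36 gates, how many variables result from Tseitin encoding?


The Tseitin transformation introduces one auxiliary variable per gate.
Total variables = inputs + gates = 20 + 36 = 56.

56


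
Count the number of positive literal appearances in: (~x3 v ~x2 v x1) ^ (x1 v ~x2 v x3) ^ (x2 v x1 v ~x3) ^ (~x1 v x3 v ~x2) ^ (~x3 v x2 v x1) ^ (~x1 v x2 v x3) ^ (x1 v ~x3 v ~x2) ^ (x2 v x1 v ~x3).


Scan each clause for unnegated literals.
Clause 1: 1 positive; Clause 2: 2 positive; Clause 3: 2 positive; Clause 4: 1 positive; Clause 5: 2 positive; Clause 6: 2 positive; Clause 7: 1 positive; Clause 8: 2 positive.
Total positive literal occurrences = 13.

13


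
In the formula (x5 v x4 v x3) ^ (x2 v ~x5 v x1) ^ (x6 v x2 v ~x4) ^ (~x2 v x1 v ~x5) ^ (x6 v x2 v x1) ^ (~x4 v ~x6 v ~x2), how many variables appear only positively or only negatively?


A pure literal appears in only one polarity across all clauses.
Pure literals: x1 (positive only), x3 (positive only).
Count = 2.

2


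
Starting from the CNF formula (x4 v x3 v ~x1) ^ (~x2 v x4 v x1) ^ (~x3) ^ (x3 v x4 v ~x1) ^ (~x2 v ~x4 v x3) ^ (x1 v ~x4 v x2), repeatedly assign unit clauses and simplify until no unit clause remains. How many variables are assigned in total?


Unit propagation repeatedly assigns the literal in any unit clause, then simplifies.
Assignments in order: x3 = F.
No further unit clauses remain.
Total variables assigned = 1.

1


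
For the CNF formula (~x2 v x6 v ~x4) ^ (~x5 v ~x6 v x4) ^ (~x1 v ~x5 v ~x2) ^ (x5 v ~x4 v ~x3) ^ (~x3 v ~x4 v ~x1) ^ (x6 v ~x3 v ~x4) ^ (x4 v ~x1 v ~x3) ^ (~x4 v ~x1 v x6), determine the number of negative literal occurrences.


Scan each clause for negated literals.
Clause 1: 2 negative; Clause 2: 2 negative; Clause 3: 3 negative; Clause 4: 2 negative; Clause 5: 3 negative; Clause 6: 2 negative; Clause 7: 2 negative; Clause 8: 2 negative.
Total negative literal occurrences = 18.

18


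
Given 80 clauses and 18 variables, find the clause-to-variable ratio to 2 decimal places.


Clause-to-variable ratio = clauses / variables.
80 / 18 = 4.44.

4.44


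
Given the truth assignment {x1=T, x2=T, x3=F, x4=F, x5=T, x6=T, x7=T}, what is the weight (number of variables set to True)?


The weight is the number of variables assigned True.
True variables: x1, x2, x5, x6, x7.
Weight = 5.

5


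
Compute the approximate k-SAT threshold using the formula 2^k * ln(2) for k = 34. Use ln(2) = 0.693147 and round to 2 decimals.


Using the asymptotic formula: threshold ~ 2^k * ln(2).
2^34 = 17179869184.
17179869184 * 0.693147 = 11908174785.28.

11908174785.28


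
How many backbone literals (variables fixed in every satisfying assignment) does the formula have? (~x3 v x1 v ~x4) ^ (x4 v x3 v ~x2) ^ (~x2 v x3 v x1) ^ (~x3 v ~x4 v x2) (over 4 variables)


Find all satisfying assignments: 10 model(s).
Check which variables have the same value in every model.
No variable is fixed across all models.
Backbone size = 0.

0


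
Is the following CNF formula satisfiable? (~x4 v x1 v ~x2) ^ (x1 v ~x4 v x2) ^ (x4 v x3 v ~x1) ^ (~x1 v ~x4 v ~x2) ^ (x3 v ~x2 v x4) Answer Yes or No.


Check all 16 possible truth assignments.
Number of satisfying assignments found: 7.
The formula is satisfiable.

Yes


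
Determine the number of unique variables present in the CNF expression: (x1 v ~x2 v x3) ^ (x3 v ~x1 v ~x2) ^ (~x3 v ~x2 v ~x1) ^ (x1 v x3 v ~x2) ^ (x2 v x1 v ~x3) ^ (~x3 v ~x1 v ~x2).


Identify each distinct variable in the formula.
Variables found: x1, x2, x3.
Total distinct variables = 3.

3


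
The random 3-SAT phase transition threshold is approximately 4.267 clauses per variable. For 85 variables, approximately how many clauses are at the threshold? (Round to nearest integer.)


The 3-SAT phase transition occurs at approximately 4.267 clauses per variable.
m = 4.267 * 85 = 362.695.
Rounded to nearest integer: 363.

363


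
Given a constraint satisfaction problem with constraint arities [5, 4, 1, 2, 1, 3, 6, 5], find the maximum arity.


The arities are: 5, 4, 1, 2, 1, 3, 6, 5.
Scan for the maximum value.
Maximum arity = 6.

6


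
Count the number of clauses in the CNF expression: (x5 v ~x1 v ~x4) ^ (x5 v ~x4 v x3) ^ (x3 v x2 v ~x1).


Each group enclosed in parentheses joined by ^ is one clause.
Counting the conjuncts: 3 clauses.

3


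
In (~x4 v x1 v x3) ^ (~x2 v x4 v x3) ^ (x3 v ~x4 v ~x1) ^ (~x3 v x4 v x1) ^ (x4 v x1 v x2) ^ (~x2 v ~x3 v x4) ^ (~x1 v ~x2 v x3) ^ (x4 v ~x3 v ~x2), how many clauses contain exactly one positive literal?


A definite clause has exactly one positive literal.
Clause 1: 2 positive -> not definite
Clause 2: 2 positive -> not definite
Clause 3: 1 positive -> definite
Clause 4: 2 positive -> not definite
Clause 5: 3 positive -> not definite
Clause 6: 1 positive -> definite
Clause 7: 1 positive -> definite
Clause 8: 1 positive -> definite
Definite clause count = 4.

4


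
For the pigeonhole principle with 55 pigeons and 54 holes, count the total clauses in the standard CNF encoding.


The PHP encoding has two parts:
1) At-least-one-hole clauses: 55 (one per pigeon, each with 54 literals).
2) At-most-one-pigeon-per-hole clauses: 54 holes * C(55,2) = 54 * 1485 = 80190.
Total clauses = 55 + 80190 = 80245.

80245


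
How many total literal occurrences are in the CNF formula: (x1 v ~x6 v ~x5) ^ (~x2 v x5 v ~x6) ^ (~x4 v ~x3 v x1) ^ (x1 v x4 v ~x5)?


Clause lengths: 3, 3, 3, 3.
Sum = 3 + 3 + 3 + 3 = 12.

12


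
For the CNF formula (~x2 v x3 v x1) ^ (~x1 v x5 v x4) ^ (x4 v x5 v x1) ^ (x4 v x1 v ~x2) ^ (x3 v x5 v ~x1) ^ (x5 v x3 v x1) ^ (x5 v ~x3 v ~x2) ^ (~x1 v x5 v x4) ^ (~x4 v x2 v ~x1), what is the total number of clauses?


Each group enclosed in parentheses joined by ^ is one clause.
Counting the conjuncts: 9 clauses.

9


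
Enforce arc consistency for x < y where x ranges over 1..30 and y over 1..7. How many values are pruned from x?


For the constraint x < y, x needs a supporting value in y's domain.
x can be at most 6 (one less than y's maximum).
Valid x values from domain: 6 out of 30.
Pruned = 30 - 6 = 24.

24


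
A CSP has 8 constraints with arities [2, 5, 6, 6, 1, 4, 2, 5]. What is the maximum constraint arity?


The arities are: 2, 5, 6, 6, 1, 4, 2, 5.
Scan for the maximum value.
Maximum arity = 6.

6


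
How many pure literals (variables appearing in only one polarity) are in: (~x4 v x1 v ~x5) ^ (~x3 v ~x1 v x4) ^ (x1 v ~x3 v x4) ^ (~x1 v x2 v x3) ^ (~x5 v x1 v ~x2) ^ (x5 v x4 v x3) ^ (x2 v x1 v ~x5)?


A pure literal appears in only one polarity across all clauses.
No pure literals found.
Count = 0.

0


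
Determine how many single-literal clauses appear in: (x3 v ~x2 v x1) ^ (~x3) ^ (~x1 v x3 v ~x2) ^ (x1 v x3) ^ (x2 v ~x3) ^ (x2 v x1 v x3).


A unit clause contains exactly one literal.
Unit clauses found: (~x3).
Count = 1.

1


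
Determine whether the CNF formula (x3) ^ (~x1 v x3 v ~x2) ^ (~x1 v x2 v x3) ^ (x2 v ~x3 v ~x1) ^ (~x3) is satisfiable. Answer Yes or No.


Check all 8 possible truth assignments.
Number of satisfying assignments found: 0.
The formula is unsatisfiable.

No


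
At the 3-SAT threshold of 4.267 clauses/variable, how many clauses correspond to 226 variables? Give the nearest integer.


The 3-SAT phase transition occurs at approximately 4.267 clauses per variable.
m = 4.267 * 226 = 964.342.
Rounded to nearest integer: 964.

964


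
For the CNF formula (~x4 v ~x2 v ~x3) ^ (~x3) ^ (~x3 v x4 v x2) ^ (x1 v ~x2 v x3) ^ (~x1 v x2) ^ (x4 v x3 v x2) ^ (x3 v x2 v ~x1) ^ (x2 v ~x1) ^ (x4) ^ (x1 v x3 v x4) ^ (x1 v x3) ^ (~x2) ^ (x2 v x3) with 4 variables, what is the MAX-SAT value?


Enumerate all 16 truth assignments.
For each, count how many of the 13 clauses are satisfied.
The formula is not fully satisfiable, so the maximum is below 13.
Maximum simultaneously satisfiable clauses = 12.

12


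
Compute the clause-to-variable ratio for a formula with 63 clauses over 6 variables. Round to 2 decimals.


Clause-to-variable ratio = clauses / variables.
63 / 6 = 10.5.

10.5


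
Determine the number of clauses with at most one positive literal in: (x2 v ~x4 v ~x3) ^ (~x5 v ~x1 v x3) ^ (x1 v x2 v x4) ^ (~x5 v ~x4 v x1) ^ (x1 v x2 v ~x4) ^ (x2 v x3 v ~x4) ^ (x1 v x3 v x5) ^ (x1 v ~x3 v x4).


A Horn clause has at most one positive literal.
Clause 1: 1 positive lit(s) -> Horn
Clause 2: 1 positive lit(s) -> Horn
Clause 3: 3 positive lit(s) -> not Horn
Clause 4: 1 positive lit(s) -> Horn
Clause 5: 2 positive lit(s) -> not Horn
Clause 6: 2 positive lit(s) -> not Horn
Clause 7: 3 positive lit(s) -> not Horn
Clause 8: 2 positive lit(s) -> not Horn
Total Horn clauses = 3.

3


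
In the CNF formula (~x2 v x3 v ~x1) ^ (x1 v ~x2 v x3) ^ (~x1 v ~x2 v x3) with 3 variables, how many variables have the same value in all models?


Find all satisfying assignments: 6 model(s).
Check which variables have the same value in every model.
No variable is fixed across all models.
Backbone size = 0.

0


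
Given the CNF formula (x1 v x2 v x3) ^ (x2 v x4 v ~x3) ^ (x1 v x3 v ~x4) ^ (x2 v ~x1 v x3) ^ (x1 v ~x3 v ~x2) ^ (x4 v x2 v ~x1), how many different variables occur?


Identify each distinct variable in the formula.
Variables found: x1, x2, x3, x4.
Total distinct variables = 4.

4


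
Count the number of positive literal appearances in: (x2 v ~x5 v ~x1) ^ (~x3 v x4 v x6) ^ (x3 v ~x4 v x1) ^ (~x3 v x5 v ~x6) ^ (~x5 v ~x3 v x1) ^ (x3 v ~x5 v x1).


Scan each clause for unnegated literals.
Clause 1: 1 positive; Clause 2: 2 positive; Clause 3: 2 positive; Clause 4: 1 positive; Clause 5: 1 positive; Clause 6: 2 positive.
Total positive literal occurrences = 9.

9


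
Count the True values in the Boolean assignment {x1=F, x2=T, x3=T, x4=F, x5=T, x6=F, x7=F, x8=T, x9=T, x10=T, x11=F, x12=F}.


The weight is the number of variables assigned True.
True variables: x2, x3, x5, x8, x9, x10.
Weight = 6.

6


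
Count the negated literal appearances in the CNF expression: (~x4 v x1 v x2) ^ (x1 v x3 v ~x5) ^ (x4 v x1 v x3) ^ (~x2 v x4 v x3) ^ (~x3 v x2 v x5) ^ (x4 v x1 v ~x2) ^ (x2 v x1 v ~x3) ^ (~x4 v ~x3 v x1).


Scan each clause for negated literals.
Clause 1: 1 negative; Clause 2: 1 negative; Clause 3: 0 negative; Clause 4: 1 negative; Clause 5: 1 negative; Clause 6: 1 negative; Clause 7: 1 negative; Clause 8: 2 negative.
Total negative literal occurrences = 8.

8


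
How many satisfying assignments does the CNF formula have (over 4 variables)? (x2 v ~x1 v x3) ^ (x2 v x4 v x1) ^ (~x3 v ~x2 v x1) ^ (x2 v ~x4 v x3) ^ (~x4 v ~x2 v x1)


Enumerate all 16 truth assignments over 4 variables.
Test each against every clause.
Satisfying assignments found: 8.

8


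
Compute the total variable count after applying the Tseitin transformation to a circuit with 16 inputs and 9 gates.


The Tseitin transformation introduces one auxiliary variable per gate.
Total variables = inputs + gates = 16 + 9 = 25.

25


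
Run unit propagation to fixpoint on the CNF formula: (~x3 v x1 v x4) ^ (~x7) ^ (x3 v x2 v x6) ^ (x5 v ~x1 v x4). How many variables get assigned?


Unit propagation repeatedly assigns the literal in any unit clause, then simplifies.
Assignments in order: x7 = F.
No further unit clauses remain.
Total variables assigned = 1.

1


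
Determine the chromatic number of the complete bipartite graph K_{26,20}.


K_{26,20} is bipartite by definition: the two parts are independent sets, with every edge crossing between them.
Color all vertices in one part with color 1 and all vertices in the other part with color 2.
Since the graph has at least one edge, one color does not suffice.
Chromatic number = 2.

2


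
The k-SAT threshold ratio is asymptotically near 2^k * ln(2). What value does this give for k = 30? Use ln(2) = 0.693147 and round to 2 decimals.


Using the asymptotic formula: threshold ~ 2^k * ln(2).
2^30 = 1073741824.
1073741824 * 0.693147 = 744260924.08.

744260924.08


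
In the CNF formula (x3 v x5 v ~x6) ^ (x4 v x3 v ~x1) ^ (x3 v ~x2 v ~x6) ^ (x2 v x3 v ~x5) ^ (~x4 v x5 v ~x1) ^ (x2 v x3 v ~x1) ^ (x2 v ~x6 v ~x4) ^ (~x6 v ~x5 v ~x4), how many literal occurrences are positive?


Scan each clause for unnegated literals.
Clause 1: 2 positive; Clause 2: 2 positive; Clause 3: 1 positive; Clause 4: 2 positive; Clause 5: 1 positive; Clause 6: 2 positive; Clause 7: 1 positive; Clause 8: 0 positive.
Total positive literal occurrences = 11.

11


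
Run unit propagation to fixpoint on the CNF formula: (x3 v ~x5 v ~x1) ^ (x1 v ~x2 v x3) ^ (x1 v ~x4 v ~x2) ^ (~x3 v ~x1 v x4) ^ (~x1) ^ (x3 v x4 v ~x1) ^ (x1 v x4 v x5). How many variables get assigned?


Unit propagation repeatedly assigns the literal in any unit clause, then simplifies.
Assignments in order: x1 = F.
No further unit clauses remain.
Total variables assigned = 1.

1


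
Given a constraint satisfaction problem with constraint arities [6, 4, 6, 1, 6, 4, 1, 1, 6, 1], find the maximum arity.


The arities are: 6, 4, 6, 1, 6, 4, 1, 1, 6, 1.
Scan for the maximum value.
Maximum arity = 6.

6


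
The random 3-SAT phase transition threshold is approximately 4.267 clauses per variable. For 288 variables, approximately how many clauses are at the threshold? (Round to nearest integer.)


The 3-SAT phase transition occurs at approximately 4.267 clauses per variable.
m = 4.267 * 288 = 1228.896.
Rounded to nearest integer: 1229.

1229


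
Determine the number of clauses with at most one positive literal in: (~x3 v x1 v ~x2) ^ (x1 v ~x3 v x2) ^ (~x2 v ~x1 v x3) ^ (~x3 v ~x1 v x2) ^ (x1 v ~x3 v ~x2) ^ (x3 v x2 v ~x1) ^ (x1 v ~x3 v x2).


A Horn clause has at most one positive literal.
Clause 1: 1 positive lit(s) -> Horn
Clause 2: 2 positive lit(s) -> not Horn
Clause 3: 1 positive lit(s) -> Horn
Clause 4: 1 positive lit(s) -> Horn
Clause 5: 1 positive lit(s) -> Horn
Clause 6: 2 positive lit(s) -> not Horn
Clause 7: 2 positive lit(s) -> not Horn
Total Horn clauses = 4.

4


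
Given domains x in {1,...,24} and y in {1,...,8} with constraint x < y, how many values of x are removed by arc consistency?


For the constraint x < y, x needs a supporting value in y's domain.
x can be at most 7 (one less than y's maximum).
Valid x values from domain: 7 out of 24.
Pruned = 24 - 7 = 17.

17


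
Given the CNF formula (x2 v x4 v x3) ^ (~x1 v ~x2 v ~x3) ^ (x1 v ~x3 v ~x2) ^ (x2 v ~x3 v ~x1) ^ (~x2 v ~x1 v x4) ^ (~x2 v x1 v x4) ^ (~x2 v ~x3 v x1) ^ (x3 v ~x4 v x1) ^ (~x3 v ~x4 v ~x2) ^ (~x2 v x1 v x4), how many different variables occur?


Identify each distinct variable in the formula.
Variables found: x1, x2, x3, x4.
Total distinct variables = 4.

4


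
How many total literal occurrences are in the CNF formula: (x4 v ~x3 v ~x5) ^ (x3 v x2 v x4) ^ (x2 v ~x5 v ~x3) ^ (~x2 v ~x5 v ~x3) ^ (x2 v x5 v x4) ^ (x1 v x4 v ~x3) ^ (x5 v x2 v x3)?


Clause lengths: 3, 3, 3, 3, 3, 3, 3.
Sum = 3 + 3 + 3 + 3 + 3 + 3 + 3 = 21.

21


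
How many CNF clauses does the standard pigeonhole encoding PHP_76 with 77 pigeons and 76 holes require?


The PHP encoding has two parts:
1) At-least-one-hole clauses: 77 (one per pigeon, each with 76 literals).
2) At-most-one-pigeon-per-hole clauses: 76 holes * C(77,2) = 76 * 2926 = 222376.
Total clauses = 77 + 222376 = 222453.

222453


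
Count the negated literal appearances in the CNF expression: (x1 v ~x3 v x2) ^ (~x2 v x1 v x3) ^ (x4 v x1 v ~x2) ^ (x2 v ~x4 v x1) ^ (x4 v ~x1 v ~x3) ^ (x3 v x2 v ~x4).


Scan each clause for negated literals.
Clause 1: 1 negative; Clause 2: 1 negative; Clause 3: 1 negative; Clause 4: 1 negative; Clause 5: 2 negative; Clause 6: 1 negative.
Total negative literal occurrences = 7.

7


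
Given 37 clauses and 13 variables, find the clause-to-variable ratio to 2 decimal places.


Clause-to-variable ratio = clauses / variables.
37 / 13 = 2.85.

2.85


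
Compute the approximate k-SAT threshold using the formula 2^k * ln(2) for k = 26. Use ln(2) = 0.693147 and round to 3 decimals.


Using the asymptotic formula: threshold ~ 2^k * ln(2).
2^26 = 67108864.
67108864 * 0.693147 = 46516307.755.

46516307.755


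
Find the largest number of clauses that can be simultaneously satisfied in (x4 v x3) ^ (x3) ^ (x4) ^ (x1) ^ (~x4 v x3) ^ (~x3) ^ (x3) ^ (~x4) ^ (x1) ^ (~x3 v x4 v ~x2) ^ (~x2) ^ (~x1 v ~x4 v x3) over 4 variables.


Enumerate all 16 truth assignments.
For each, count how many of the 12 clauses are satisfied.
The formula is not fully satisfiable, so the maximum is below 12.
Maximum simultaneously satisfiable clauses = 10.

10


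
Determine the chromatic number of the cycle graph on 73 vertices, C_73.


An odd cycle cannot be 2-colored: alternating two colors around the cycle returns to the start with a conflict.
Since 73 is odd, three colors are required (and three suffice).
Chromatic number = 3.

3


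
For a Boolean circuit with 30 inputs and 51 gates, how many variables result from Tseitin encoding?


The Tseitin transformation introduces one auxiliary variable per gate.
Total variables = inputs + gates = 30 + 51 = 81.

81


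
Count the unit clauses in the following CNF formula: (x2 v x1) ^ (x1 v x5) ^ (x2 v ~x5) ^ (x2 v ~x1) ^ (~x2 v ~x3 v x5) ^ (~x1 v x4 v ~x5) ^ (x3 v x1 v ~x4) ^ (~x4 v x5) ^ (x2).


A unit clause contains exactly one literal.
Unit clauses found: (x2).
Count = 1.

1


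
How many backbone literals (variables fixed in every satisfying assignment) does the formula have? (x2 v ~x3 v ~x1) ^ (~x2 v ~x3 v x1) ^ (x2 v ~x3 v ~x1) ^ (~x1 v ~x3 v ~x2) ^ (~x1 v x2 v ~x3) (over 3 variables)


Find all satisfying assignments: 5 model(s).
Check which variables have the same value in every model.
No variable is fixed across all models.
Backbone size = 0.

0


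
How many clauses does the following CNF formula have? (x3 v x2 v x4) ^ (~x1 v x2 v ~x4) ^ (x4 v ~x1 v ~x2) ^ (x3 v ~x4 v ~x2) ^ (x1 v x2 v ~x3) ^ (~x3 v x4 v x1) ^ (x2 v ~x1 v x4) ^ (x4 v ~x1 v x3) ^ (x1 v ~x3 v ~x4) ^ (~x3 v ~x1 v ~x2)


Each group enclosed in parentheses joined by ^ is one clause.
Counting the conjuncts: 10 clauses.

10


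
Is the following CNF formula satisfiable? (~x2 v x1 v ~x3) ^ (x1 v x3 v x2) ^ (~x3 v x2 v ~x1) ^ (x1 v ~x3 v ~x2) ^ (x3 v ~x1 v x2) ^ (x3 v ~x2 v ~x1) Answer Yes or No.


Check all 8 possible truth assignments.
Number of satisfying assignments found: 3.
The formula is satisfiable.

Yes


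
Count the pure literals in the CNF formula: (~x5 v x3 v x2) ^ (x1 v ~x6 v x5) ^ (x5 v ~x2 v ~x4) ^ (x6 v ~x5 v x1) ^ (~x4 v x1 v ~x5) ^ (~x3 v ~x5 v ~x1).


A pure literal appears in only one polarity across all clauses.
Pure literals: x4 (negative only).
Count = 1.

1


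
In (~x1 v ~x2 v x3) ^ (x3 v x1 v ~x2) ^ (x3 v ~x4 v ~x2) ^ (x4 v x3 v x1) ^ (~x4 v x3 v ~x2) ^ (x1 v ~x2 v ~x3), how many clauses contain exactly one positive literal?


A definite clause has exactly one positive literal.
Clause 1: 1 positive -> definite
Clause 2: 2 positive -> not definite
Clause 3: 1 positive -> definite
Clause 4: 3 positive -> not definite
Clause 5: 1 positive -> definite
Clause 6: 1 positive -> definite
Definite clause count = 4.

4


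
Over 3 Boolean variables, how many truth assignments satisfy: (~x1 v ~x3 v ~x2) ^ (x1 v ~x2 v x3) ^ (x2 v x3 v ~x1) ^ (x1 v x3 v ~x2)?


Enumerate all 8 truth assignments over 3 variables.
Test each against every clause.
Satisfying assignments found: 5.

5


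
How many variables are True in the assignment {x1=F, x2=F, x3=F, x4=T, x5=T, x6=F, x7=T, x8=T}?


The weight is the number of variables assigned True.
True variables: x4, x5, x7, x8.
Weight = 4.

4


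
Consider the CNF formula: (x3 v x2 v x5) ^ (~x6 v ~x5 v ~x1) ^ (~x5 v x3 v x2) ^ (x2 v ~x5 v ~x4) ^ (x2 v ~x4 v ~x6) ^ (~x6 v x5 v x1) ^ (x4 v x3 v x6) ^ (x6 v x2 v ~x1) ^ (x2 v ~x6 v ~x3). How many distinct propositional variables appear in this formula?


Identify each distinct variable in the formula.
Variables found: x1, x2, x3, x4, x5, x6.
Total distinct variables = 6.

6


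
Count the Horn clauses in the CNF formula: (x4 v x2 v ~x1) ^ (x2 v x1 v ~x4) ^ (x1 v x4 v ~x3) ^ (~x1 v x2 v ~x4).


A Horn clause has at most one positive literal.
Clause 1: 2 positive lit(s) -> not Horn
Clause 2: 2 positive lit(s) -> not Horn
Clause 3: 2 positive lit(s) -> not Horn
Clause 4: 1 positive lit(s) -> Horn
Total Horn clauses = 1.

1


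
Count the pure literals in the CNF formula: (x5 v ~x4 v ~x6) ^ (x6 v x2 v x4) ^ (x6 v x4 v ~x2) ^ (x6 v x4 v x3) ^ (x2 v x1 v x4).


A pure literal appears in only one polarity across all clauses.
Pure literals: x1 (positive only), x3 (positive only), x5 (positive only).
Count = 3.

3


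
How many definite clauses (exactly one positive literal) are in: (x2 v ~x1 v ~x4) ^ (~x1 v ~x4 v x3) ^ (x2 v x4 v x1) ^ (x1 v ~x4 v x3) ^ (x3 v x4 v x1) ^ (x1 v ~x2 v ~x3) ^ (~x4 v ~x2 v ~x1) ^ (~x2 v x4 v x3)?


A definite clause has exactly one positive literal.
Clause 1: 1 positive -> definite
Clause 2: 1 positive -> definite
Clause 3: 3 positive -> not definite
Clause 4: 2 positive -> not definite
Clause 5: 3 positive -> not definite
Clause 6: 1 positive -> definite
Clause 7: 0 positive -> not definite
Clause 8: 2 positive -> not definite
Definite clause count = 3.

3


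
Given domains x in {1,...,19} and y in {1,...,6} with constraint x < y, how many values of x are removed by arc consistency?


For the constraint x < y, x needs a supporting value in y's domain.
x can be at most 5 (one less than y's maximum).
Valid x values from domain: 5 out of 19.
Pruned = 19 - 5 = 14.

14


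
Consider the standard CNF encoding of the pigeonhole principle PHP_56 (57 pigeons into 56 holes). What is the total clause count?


The PHP encoding has two parts:
1) At-least-one-hole clauses: 57 (one per pigeon, each with 56 literals).
2) At-most-one-pigeon-per-hole clauses: 56 holes * C(57,2) = 56 * 1596 = 89376.
Total clauses = 57 + 89376 = 89433.

89433


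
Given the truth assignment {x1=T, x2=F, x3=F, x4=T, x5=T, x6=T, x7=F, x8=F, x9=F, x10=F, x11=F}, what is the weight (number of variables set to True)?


The weight is the number of variables assigned True.
True variables: x1, x4, x5, x6.
Weight = 4.

4


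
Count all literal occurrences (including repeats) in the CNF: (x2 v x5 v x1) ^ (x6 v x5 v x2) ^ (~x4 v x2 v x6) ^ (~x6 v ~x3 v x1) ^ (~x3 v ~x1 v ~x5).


Clause lengths: 3, 3, 3, 3, 3.
Sum = 3 + 3 + 3 + 3 + 3 = 15.

15


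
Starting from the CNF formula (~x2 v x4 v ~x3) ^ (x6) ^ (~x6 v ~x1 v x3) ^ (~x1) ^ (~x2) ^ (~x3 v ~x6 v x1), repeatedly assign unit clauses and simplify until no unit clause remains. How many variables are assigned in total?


Unit propagation repeatedly assigns the literal in any unit clause, then simplifies.
Assignments in order: x6 = T, x1 = F, x2 = F, x3 = F.
No further unit clauses remain.
Total variables assigned = 4.

4


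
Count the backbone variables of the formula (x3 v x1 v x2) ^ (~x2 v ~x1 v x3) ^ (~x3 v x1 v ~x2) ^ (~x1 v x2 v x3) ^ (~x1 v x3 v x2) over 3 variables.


Find all satisfying assignments: 4 model(s).
Check which variables have the same value in every model.
No variable is fixed across all models.
Backbone size = 0.

0


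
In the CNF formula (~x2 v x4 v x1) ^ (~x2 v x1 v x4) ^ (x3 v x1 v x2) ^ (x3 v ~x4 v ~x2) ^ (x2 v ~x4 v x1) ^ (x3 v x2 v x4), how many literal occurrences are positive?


Scan each clause for unnegated literals.
Clause 1: 2 positive; Clause 2: 2 positive; Clause 3: 3 positive; Clause 4: 1 positive; Clause 5: 2 positive; Clause 6: 3 positive.
Total positive literal occurrences = 13.

13


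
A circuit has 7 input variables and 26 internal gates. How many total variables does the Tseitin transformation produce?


The Tseitin transformation introduces one auxiliary variable per gate.
Total variables = inputs + gates = 7 + 26 = 33.

33


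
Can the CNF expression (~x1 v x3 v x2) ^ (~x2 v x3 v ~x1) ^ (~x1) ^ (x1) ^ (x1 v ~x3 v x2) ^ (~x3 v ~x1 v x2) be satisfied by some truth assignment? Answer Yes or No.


Check all 8 possible truth assignments.
Number of satisfying assignments found: 0.
The formula is unsatisfiable.

No


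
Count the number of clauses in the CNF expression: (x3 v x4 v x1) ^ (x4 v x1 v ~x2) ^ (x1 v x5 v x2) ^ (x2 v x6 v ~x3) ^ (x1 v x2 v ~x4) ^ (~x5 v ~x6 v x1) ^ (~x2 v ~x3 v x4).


Each group enclosed in parentheses joined by ^ is one clause.
Counting the conjuncts: 7 clauses.

7


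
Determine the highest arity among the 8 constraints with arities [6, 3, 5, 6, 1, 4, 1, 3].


The arities are: 6, 3, 5, 6, 1, 4, 1, 3.
Scan for the maximum value.
Maximum arity = 6.

6


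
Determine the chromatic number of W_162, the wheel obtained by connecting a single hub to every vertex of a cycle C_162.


W_162 consists of the cycle C_162 together with a hub vertex adjacent to every cycle vertex.
The cycle C_162 needs 2 colors (even cycle -> 2).
The hub is adjacent to every cycle vertex, so it must receive a new color distinct from all of them.
Chromatic number = 2 + 1 = 3.

3


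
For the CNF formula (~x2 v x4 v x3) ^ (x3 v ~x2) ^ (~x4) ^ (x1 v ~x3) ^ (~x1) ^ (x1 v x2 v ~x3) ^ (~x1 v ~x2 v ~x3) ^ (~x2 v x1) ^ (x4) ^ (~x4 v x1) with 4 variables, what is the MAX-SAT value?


Enumerate all 16 truth assignments.
For each, count how many of the 10 clauses are satisfied.
The formula is not fully satisfiable, so the maximum is below 10.
Maximum simultaneously satisfiable clauses = 9.

9


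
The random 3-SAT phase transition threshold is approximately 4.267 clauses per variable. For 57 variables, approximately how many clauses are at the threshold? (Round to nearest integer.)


The 3-SAT phase transition occurs at approximately 4.267 clauses per variable.
m = 4.267 * 57 = 243.219.
Rounded to nearest integer: 243.

243


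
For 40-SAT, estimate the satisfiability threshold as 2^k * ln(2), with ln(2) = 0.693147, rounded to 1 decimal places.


Using the asymptotic formula: threshold ~ 2^k * ln(2).
2^40 = 1099511627776.
1099511627776 * 0.693147 = 762123186258.1.

762123186258.1


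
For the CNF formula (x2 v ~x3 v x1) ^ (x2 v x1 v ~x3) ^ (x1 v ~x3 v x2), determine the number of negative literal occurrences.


Scan each clause for negated literals.
Clause 1: 1 negative; Clause 2: 1 negative; Clause 3: 1 negative.
Total negative literal occurrences = 3.

3


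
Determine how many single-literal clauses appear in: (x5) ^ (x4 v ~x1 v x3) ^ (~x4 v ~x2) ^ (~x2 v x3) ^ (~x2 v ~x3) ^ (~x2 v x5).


A unit clause contains exactly one literal.
Unit clauses found: (x5).
Count = 1.

1


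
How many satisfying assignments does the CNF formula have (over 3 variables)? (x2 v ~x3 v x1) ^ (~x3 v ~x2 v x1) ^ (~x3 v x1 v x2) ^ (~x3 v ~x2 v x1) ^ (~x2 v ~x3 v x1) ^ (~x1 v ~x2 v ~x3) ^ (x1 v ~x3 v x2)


Enumerate all 8 truth assignments over 3 variables.
Test each against every clause.
Satisfying assignments found: 5.

5


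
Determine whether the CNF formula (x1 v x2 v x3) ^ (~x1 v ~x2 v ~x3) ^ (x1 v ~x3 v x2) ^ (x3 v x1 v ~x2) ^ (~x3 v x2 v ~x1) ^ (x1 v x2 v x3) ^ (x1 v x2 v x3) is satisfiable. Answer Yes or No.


Check all 8 possible truth assignments.
Number of satisfying assignments found: 3.
The formula is satisfiable.

Yes


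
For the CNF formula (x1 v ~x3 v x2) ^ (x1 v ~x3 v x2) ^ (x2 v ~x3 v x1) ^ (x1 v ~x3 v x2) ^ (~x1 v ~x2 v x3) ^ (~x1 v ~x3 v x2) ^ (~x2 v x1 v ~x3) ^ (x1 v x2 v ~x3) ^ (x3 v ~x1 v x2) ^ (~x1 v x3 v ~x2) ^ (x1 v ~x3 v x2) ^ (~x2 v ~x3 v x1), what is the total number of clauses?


Each group enclosed in parentheses joined by ^ is one clause.
Counting the conjuncts: 12 clauses.

12


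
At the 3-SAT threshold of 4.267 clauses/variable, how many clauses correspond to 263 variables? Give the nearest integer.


The 3-SAT phase transition occurs at approximately 4.267 clauses per variable.
m = 4.267 * 263 = 1122.221.
Rounded to nearest integer: 1122.

1122


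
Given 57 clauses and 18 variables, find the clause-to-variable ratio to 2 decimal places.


Clause-to-variable ratio = clauses / variables.
57 / 18 = 3.17.

3.17
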